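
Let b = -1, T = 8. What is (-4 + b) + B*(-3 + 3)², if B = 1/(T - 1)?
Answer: -5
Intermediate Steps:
B = ⅐ (B = 1/(8 - 1) = 1/7 = ⅐ ≈ 0.14286)
(-4 + b) + B*(-3 + 3)² = (-4 - 1) + (-3 + 3)²/7 = -5 + (⅐)*0² = -5 + (⅐)*0 = -5 + 0 = -5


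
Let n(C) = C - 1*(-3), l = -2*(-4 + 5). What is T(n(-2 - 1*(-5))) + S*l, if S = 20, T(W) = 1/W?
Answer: -239/6 ≈ -39.833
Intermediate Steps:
l = -2 (l = -2*1 = -2)
n(C) = 3 + C (n(C) = C + 3 = 3 + C)
T(n(-2 - 1*(-5))) + S*l = 1/(3 + (-2 - 1*(-5))) + 20*(-2) = 1/(3 + (-2 + 5)) - 40 = 1/(3 + 3) - 40 = 1/6 - 40 = ⅙ - 40 = -239/6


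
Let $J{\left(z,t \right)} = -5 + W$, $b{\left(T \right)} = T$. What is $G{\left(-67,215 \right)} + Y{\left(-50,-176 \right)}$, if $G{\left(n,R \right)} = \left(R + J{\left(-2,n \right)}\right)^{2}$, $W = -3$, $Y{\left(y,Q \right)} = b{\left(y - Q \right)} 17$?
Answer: $44991$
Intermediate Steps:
$Y{\left(y,Q \right)} = - 17 Q + 17 y$ ($Y{\left(y,Q \right)} = \left(y - Q\right) 17 = - 17 Q + 17 y$)
$J{\left(z,t \right)} = -8$ ($J{\left(z,t \right)} = -5 - 3 = -8$)
$G{\left(n,R \right)} = \left(-8 + R\right)^{2}$ ($G{\left(n,R \right)} = \left(R - 8\right)^{2} = \left(-8 + R\right)^{2}$)
$G{\left(-67,215 \right)} + Y{\left(-50,-176 \right)} = \left(-8 + 215\right)^{2} + \left(\left(-17\right) \left(-176\right) + 17 \left(-50\right)\right) = 207^{2} + \left(2992 - 850\right) = 42849 + 2142 = 44991$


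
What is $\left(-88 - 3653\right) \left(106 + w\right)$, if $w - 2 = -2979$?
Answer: $10740411$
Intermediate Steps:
$w = -2977$ ($w = 2 - 2979 = -2977$)
$\left(-88 - 3653\right) \left(106 + w\right) = \left(-88 - 3653\right) \left(106 - 2977\right) = \left(-3741\right) \left(-2871\right) = 10740411$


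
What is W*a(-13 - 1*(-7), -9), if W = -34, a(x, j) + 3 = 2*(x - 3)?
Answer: 714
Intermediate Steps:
a(x, j) = -9 + 2*x (a(x, j) = -3 + 2*(x - 3) = -3 + 2*(-3 + x) = -3 + (-6 + 2*x) = -9 + 2*x)
W*a(-13 - 1*(-7), -9) = -34*(-9 + 2*(-13 - 1*(-7))) = -34*(-9 + 2*(-13 + 7)) = -34*(-9 + 2*(-6)) = -34*(-9 - 12) = -34*(-21) = 714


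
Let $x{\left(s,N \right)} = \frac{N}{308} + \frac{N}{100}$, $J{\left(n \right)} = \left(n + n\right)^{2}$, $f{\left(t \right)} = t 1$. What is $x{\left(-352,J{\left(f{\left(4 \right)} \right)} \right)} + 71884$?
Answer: $\frac{138378332}{1925} \approx 71885.0$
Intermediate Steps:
$f{\left(t \right)} = t$
$J{\left(n \right)} = 4 n^{2}$ ($J{\left(n \right)} = \left(2 n\right)^{2} = 4 n^{2}$)
$x{\left(s,N \right)} = \frac{51 N}{3850}$ ($x{\left(s,N \right)} = N \frac{1}{308} + N \frac{1}{100} = \frac{N}{308} + \frac{N}{100} = \frac{51 N}{3850}$)
$x{\left(-352,J{\left(f{\left(4 \right)} \right)} \right)} + 71884 = \frac{51 \cdot 4 \cdot 4^{2}}{3850} + 71884 = \frac{51 \cdot 4 \cdot 16}{3850} + 71884 = \frac{51}{3850} \cdot 64 + 71884 = \frac{1632}{1925} + 71884 = \frac{138378332}{1925}$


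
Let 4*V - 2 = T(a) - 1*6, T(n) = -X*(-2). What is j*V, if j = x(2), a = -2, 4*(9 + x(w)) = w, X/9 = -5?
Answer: 799/4 ≈ 199.75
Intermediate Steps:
X = -45 (X = 9*(-5) = -45)
x(w) = -9 + w/4
T(n) = -90 (T(n) = -1*(-45)*(-2) = 45*(-2) = -90)
j = -17/2 (j = -9 + (1/4)*2 = -9 + 1/2 = -17/2 ≈ -8.5000)
V = -47/2 (V = 1/2 + (-90 - 1*6)/4 = 1/2 + (-90 - 6)/4 = 1/2 + (1/4)*(-96) = 1/2 - 24 = -47/2 ≈ -23.500)
j*V = -17/2*(-47/2) = 799/4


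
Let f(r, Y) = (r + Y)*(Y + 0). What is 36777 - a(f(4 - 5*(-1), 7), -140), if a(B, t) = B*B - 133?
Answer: 24366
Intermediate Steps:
f(r, Y) = Y*(Y + r) (f(r, Y) = (Y + r)*Y = Y*(Y + r))
a(B, t) = -133 + B² (a(B, t) = B² - 133 = -133 + B²)
36777 - a(f(4 - 5*(-1), 7), -140) = 36777 - (-133 + (7*(7 + (4 - 5*(-1))))²) = 36777 - (-133 + (7*(7 + (4 + 5)))²) = 36777 - (-133 + (7*(7 + 9))²) = 36777 - (-133 + (7*16)²) = 36777 - (-133 + 112²) = 36777 - (-133 + 12544) = 36777 - 1*12411 = 36777 - 12411 = 24366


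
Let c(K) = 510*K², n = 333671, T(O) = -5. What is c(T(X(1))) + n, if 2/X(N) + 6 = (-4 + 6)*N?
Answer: 346421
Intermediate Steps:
X(N) = 2/(-6 + 2*N) (X(N) = 2/(-6 + (-4 + 6)*N) = 2/(-6 + 2*N))
c(T(X(1))) + n = 510*(-5)² + 333671 = 510*25 + 333671 = 12750 + 333671 = 346421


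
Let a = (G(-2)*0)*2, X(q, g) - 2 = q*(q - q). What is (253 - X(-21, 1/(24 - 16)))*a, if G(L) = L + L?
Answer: 0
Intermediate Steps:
G(L) = 2*L
X(q, g) = 2 (X(q, g) = 2 + q*(q - q) = 2 + q*0 = 2 + 0 = 2)
a = 0 (a = ((2*(-2))*0)*2 = -4*0*2 = 0*2 = 0)
(253 - X(-21, 1/(24 - 16)))*a = (253 - 1*2)*0 = (253 - 2)*0 = 251*0 = 0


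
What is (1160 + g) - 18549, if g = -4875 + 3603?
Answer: -18661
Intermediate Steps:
g = -1272
(1160 + g) - 18549 = (1160 - 1272) - 18549 = -112 - 18549 = -18661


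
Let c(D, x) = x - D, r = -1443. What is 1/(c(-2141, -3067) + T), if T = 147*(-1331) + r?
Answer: -1/198026 ≈ -5.0498e-6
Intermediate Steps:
T = -197100 (T = 147*(-1331) - 1443 = -195657 - 1443 = -197100)
1/(c(-2141, -3067) + T) = 1/((-3067 - 1*(-2141)) - 197100) = 1/((-3067 + 2141) - 197100) = 1/(-926 - 197100) = 1/(-198026) = -1/198026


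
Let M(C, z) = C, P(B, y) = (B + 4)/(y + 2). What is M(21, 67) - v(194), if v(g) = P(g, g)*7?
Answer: 195/14 ≈ 13.929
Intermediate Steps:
P(B, y) = (4 + B)/(2 + y)
v(g) = 7*(4 + g)/(2 + g) (v(g) = ((4 + g)/(2 + g))*7 = 7*(4 + g)/(2 + g))
M(21, 67) - v(194) = 21 - 7*(4 + 194)/(2 + 194) = 21 - 7*198/196 = 21 - 1*99/14 = 21 - 99/14 = 195/14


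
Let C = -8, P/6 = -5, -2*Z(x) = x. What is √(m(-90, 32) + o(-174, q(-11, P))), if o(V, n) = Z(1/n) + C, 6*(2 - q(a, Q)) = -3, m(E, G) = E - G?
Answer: I*√3255/5 ≈ 11.411*I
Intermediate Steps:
Z(x) = -x/2
P = -30 (P = 6*(-5) = -30)
q(a, Q) = 5/2 (q(a, Q) = 2 - ⅙*(-3) = 2 + ½ = 5/2)
o(V, n) = -8 - 1/(2*n) (o(V, n) = -1/(2*n) - 8 = -8 - 1/(2*n))
√(m(-90, 32) + o(-174, q(-11, P))) = √((-90 - 1*32) + (-8 - 1/(2*5/2))) = √((-90 - 32) + (-8 - ½*⅖)) = √(-122 + (-8 - ⅕)) = √(-122 - 41/5) = √(-651/5) = I*√3255/5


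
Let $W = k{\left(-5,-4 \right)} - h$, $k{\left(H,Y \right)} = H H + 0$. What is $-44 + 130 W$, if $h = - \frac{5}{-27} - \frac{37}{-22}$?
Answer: $\frac{880097}{297} \approx 2963.3$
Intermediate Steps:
$k{\left(H,Y \right)} = H^{2}$ ($k{\left(H,Y \right)} = H^{2} + 0 = H^{2}$)
$h = \frac{1109}{594}$ ($h = \left(-5\right) \left(- \frac{1}{27}\right) - - \frac{37}{22} = \frac{5}{27} + \frac{37}{22} = \frac{1109}{594} \approx 1.867$)
$W = \frac{13741}{594}$ ($W = \left(-5\right)^{2} - \frac{1109}{594} = 25 - \frac{1109}{594} = \frac{13741}{594} \approx 23.133$)
$-44 + 130 W = -44 + 130 \cdot \frac{13741}{594} = -44 + \frac{893165}{297} = \frac{880097}{297}$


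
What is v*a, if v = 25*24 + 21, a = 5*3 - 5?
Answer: 6210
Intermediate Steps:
a = 10 (a = 15 - 5 = 10)
v = 621 (v = 600 + 21 = 621)
v*a = 621*10 = 6210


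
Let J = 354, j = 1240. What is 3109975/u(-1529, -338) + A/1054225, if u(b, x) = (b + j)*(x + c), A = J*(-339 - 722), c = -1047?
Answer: 625655252393/84393873925 ≈ 7.4135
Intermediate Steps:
A = -375594 (A = 354*(-339 - 722) = 354*(-1061) = -375594)
u(b, x) = (-1047 + x)*(1240 + b) (u(b, x) = (b + 1240)*(x - 1047) = (1240 + b)*(-1047 + x) = (-1047 + x)*(1240 + b))
3109975/u(-1529, -338) + A/1054225 = 3109975/(-1298280 - 1047*(-1529) + 1240*(-338) - 1529*(-338)) - 375594/1054225 = 3109975/(-1298280 + 1600863 - 419120 + 516802) - 375594*1/1054225 = 3109975/400265 - 375594/1054225 = 3109975*(1/400265) - 375594/1054225 = 621995/80053 - 375594/1054225 = 625655252393/84393873925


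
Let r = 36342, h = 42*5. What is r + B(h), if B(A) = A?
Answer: 36552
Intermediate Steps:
h = 210
r + B(h) = 36342 + 210 = 36552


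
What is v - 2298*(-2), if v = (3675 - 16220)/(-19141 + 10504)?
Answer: 39708197/8637 ≈ 4597.5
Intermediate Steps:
v = 12545/8637 (v = -12545/(-8637) = -12545*(-1/8637) = 12545/8637 ≈ 1.4525)
v - 2298*(-2) = 12545/8637 - 2298*(-2) = 12545/8637 + 4596 = 39708197/8637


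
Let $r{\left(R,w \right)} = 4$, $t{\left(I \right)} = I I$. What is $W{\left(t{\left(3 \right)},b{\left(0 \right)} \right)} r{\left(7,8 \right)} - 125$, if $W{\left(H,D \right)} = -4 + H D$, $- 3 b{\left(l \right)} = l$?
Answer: $-141$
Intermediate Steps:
$b{\left(l \right)} = - \frac{l}{3}$
$t{\left(I \right)} = I^{2}$
$W{\left(H,D \right)} = -4 + D H$
$W{\left(t{\left(3 \right)},b{\left(0 \right)} \right)} r{\left(7,8 \right)} - 125 = \left(-4 + \left(- \frac{1}{3}\right) 0 \cdot 3^{2}\right) 4 - 125 = \left(-4 + 0 \cdot 9\right) 4 - 125 = \left(-4 + 0\right) 4 - 125 = \left(-4\right) 4 - 125 = -16 - 125 = -141$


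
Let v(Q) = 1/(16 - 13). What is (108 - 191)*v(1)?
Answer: -83/3 ≈ -27.667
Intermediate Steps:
v(Q) = ⅓ (v(Q) = 1/3 = ⅓)
(108 - 191)*v(1) = (108 - 191)*(⅓) = -83*⅓ = -83/3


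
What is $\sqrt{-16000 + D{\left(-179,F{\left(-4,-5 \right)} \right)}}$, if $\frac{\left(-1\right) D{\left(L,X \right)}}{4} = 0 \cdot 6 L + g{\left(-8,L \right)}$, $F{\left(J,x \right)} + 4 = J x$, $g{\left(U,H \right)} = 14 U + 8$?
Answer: $4 i \sqrt{974} \approx 124.84 i$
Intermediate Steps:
$g{\left(U,H \right)} = 8 + 14 U$
$F{\left(J,x \right)} = -4 + J x$
$D{\left(L,X \right)} = 416$ ($D{\left(L,X \right)} = - 4 \left(0 \cdot 6 L + \left(8 + 14 \left(-8\right)\right)\right) = - 4 \left(0 L + \left(8 - 112\right)\right) = - 4 \left(0 - 104\right) = \left(-4\right) \left(-104\right) = 416$)
$\sqrt{-16000 + D{\left(-179,F{\left(-4,-5 \right)} \right)}} = \sqrt{-16000 + 416} = \sqrt{-15584} = 4 i \sqrt{974}$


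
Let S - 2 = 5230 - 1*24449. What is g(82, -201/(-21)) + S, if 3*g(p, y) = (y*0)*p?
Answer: -19217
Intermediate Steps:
g(p, y) = 0 (g(p, y) = ((y*0)*p)/3 = (0*p)/3 = (1/3)*0 = 0)
S = -19217 (S = 2 + (5230 - 1*24449) = 2 + (5230 - 24449) = 2 - 19219 = -19217)
g(82, -201/(-21)) + S = 0 - 19217 = -19217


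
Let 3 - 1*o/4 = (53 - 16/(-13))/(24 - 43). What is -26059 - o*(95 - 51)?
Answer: -6691069/247 ≈ -27089.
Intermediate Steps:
o = 5784/247 (o = 12 - 4*(53 - 16/(-13))/(24 - 43) = 12 - 4*(53 - 16*(-1/13))/(-19) = 12 - 4*(53 + 16/13)*(-1)/19 = 12 - 2820*(-1)/(13*19) = 12 - 4*(-705/247) = 12 + 2820/247 = 5784/247 ≈ 23.417)
-26059 - o*(95 - 51) = -26059 - 5784*(95 - 51)/247 = -26059 - 5784*44/247 = -26059 - 1*254496/247 = -26059 - 254496/247 = -6691069/247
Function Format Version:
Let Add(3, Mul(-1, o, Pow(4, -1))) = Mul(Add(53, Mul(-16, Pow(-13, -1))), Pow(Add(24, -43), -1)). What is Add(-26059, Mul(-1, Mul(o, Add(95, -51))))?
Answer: Rational(-6691069, 247) ≈ -27089.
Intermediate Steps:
o = Rational(5784, 247) (o = Add(12, Mul(-4, Mul(Add(53, Mul(-16, Pow(-13, -1))), Pow(Add(24, -43), -1)))) = Add(12, Mul(-4, Mul(Add(53, Mul(-16, Rational(-1, 13))), Pow(-19, -1)))) = Add(12, Mul(-4, Mul(Add(53, Rational(16, 13)), Rational(-1, 19)))) = Add(12, Mul(-4, Mul(Rational(705, 13), Rational(-1, 19)))) = Add(12, Mul(-4, Rational(-705, 247))) = Add(12, Rational(2820, 247)) = Rational(5784, 247) ≈ 23.417)
Add(-26059, Mul(-1, Mul(o, Add(95, -51)))) = Add(-26059, Mul(-1, Mul(Rational(5784, 247), Add(95, -51)))) = Add(-26059, Mul(-1, Mul(Rational(5784, 247), 44))) = Add(-26059, Mul(-1, Rational(254496, 247))) = Add(-26059, Rational(-254496, 247)) = Rational(-6691069, 247)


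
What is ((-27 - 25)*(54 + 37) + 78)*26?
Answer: -121004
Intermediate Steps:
((-27 - 25)*(54 + 37) + 78)*26 = (-52*91 + 78)*26 = (-4732 + 78)*26 = -4654*26 = -121004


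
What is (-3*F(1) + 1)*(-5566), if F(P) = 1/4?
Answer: -2783/2 ≈ -1391.5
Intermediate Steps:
F(P) = 1/4
(-3*F(1) + 1)*(-5566) = (-3*1/4 + 1)*(-5566) = (-3/4 + 1)*(-5566) = (1/4)*(-5566) = -2783/2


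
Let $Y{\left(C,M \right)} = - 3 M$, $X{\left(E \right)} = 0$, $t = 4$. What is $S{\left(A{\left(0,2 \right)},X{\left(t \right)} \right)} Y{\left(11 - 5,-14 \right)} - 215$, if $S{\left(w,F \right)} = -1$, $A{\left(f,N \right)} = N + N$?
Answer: $-257$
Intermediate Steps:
$A{\left(f,N \right)} = 2 N$
$S{\left(A{\left(0,2 \right)},X{\left(t \right)} \right)} Y{\left(11 - 5,-14 \right)} - 215 = - \left(-3\right) \left(-14\right) - 215 = \left(-1\right) 42 - 215 = -42 - 215 = -257$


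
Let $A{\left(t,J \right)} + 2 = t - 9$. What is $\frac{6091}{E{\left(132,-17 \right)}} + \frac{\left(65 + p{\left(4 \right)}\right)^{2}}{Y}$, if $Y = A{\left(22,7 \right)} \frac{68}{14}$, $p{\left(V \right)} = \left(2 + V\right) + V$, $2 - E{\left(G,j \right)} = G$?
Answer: $\frac{710179}{12155} \approx 58.427$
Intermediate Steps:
$E{\left(G,j \right)} = 2 - G$
$p{\left(V \right)} = 2 + 2 V$
$A{\left(t,J \right)} = -11 + t$ ($A{\left(t,J \right)} = -2 + \left(t - 9\right) = -2 + \left(-9 + t\right) = -11 + t$)
$Y = \frac{374}{7}$ ($Y = \left(-11 + 22\right) \frac{68}{14} = 11 \cdot 68 \cdot \frac{1}{14} = 11 \cdot \frac{34}{7} = \frac{374}{7} \approx 53.429$)
$\frac{6091}{E{\left(132,-17 \right)}} + \frac{\left(65 + p{\left(4 \right)}\right)^{2}}{Y} = \frac{6091}{2 - 132} + \frac{\left(65 + \left(2 + 2 \cdot 4\right)\right)^{2}}{\frac{374}{7}} = \frac{6091}{2 - 132} + \left(65 + \left(2 + 8\right)\right)^{2} \cdot \frac{7}{374} = \frac{6091}{-130} + \left(65 + 10\right)^{2} \cdot \frac{7}{374} = 6091 \left(- \frac{1}{130}\right) + 75^{2} \cdot \frac{7}{374} = - \frac{6091}{130} + 5625 \cdot \frac{7}{374} = - \frac{6091}{130} + \frac{39375}{374} = \frac{710179}{12155}$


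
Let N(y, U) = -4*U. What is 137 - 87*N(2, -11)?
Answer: -3691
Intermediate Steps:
137 - 87*N(2, -11) = 137 - (-348)*(-11) = 137 - 87*44 = 137 - 3828 = -3691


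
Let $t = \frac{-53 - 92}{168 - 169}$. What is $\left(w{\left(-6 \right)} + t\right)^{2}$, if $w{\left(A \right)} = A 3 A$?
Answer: $64009$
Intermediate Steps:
$w{\left(A \right)} = 3 A^{2}$ ($w{\left(A \right)} = 3 A A = 3 A^{2}$)
$t = 145$ ($t = - \frac{145}{-1} = \left(-145\right) \left(-1\right) = 145$)
$\left(w{\left(-6 \right)} + t\right)^{2} = \left(3 \left(-6\right)^{2} + 145\right)^{2} = \left(3 \cdot 36 + 145\right)^{2} = \left(108 + 145\right)^{2} = 253^{2} = 64009$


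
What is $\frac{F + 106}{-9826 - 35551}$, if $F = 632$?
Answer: $- \frac{738}{45377} \approx -0.016264$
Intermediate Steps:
$\frac{F + 106}{-9826 - 35551} = \frac{632 + 106}{-9826 - 35551} = \frac{738}{-45377} = 738 \left(- \frac{1}{45377}\right) = - \frac{738}{45377}$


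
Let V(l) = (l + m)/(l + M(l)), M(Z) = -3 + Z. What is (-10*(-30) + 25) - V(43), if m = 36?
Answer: 26896/83 ≈ 324.05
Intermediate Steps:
V(l) = (36 + l)/(-3 + 2*l) (V(l) = (l + 36)/(l + (-3 + l)) = (36 + l)/(-3 + 2*l))
(-10*(-30) + 25) - V(43) = (-10*(-30) + 25) - (36 + 43)/(-3 + 2*43) = (300 + 25) - 79/(-3 + 86) = 325 - 79/83 = 26896/83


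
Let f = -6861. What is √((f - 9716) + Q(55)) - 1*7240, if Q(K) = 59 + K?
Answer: -7240 + I*√16463 ≈ -7240.0 + 128.31*I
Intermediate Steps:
√((f - 9716) + Q(55)) - 1*7240 = √((-6861 - 9716) + (59 + 55)) - 1*7240 = √(-16577 + 114) - 7240 = √(-16463) - 7240 = I*√16463 - 7240 = -7240 + I*√16463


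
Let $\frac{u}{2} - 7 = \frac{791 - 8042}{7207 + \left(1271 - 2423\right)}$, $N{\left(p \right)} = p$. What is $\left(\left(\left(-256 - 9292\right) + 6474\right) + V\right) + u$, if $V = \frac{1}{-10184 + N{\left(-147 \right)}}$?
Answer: $- \frac{191565693517}{62554205} \approx -3062.4$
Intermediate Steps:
$V = - \frac{1}{10331}$ ($V = \frac{1}{-10184 - 147} = \frac{1}{-10331} = - \frac{1}{10331} \approx -9.6796 \cdot 10^{-5}$)
$u = \frac{70268}{6055}$ ($u = 14 + 2 \frac{791 - 8042}{7207 + \left(1271 - 2423\right)} = 14 + 2 \left(- \frac{7251}{7207 + \left(1271 - 2423\right)}\right) = 14 + 2 \left(- \frac{7251}{7207 - 1152}\right) = 14 + 2 \left(- \frac{7251}{6055}\right) = 14 - \frac{14502}{6055} = \frac{70268}{6055} \approx 11.605$)
$\left(\left(\left(-256 - 9292\right) + 6474\right) + V\right) + u = \left(\left(\left(-256 - 9292\right) + 6474\right) - \frac{1}{10331}\right) + \frac{70268}{6055} = \left(\left(-9548 + 6474\right) - \frac{1}{10331}\right) + \frac{70268}{6055} = \left(-3074 - \frac{1}{10331}\right) + \frac{70268}{6055} = - \frac{31757495}{10331} + \frac{70268}{6055} = - \frac{191565693517}{62554205}$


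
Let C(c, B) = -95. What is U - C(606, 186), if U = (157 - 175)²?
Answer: 419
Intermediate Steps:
U = 324 (U = (-18)² = 324)
U - C(606, 186) = 324 - 1*(-95) = 324 + 95 = 419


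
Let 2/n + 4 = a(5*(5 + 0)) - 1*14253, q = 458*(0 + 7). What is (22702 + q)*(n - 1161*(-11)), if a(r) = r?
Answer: 196206541165/593 ≈ 3.3087e+8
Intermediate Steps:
q = 3206 (q = 458*7 = 3206)
n = -1/7116 (n = 2/(-4 + (5*(5 + 0) - 1*14253)) = 2/(-4 + (5*5 - 14253)) = 2/(-4 + (25 - 14253)) = 2/(-4 - 14228) = 2/(-14232) = 2*(-1/14232) = -1/7116 ≈ -0.00014053)
(22702 + q)*(n - 1161*(-11)) = (22702 + 3206)*(-1/7116 - 1161*(-11)) = 25908*(-1/7116 + 12771) = 25908*(90878435/7116) = 196206541165/593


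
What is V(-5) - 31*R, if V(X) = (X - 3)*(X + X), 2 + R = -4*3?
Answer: 514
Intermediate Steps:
R = -14 (R = -2 - 4*3 = -2 - 12 = -14)
V(X) = 2*X*(-3 + X) (V(X) = (-3 + X)*(2*X) = 2*X*(-3 + X))
V(-5) - 31*R = 2*(-5)*(-3 - 5) - 31*(-14) = 2*(-5)*(-8) + 434 = 80 + 434 = 514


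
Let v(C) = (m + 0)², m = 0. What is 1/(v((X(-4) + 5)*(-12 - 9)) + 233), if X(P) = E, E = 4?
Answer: 1/233 ≈ 0.0042918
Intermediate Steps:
X(P) = 4
v(C) = 0 (v(C) = (0 + 0)² = 0² = 0)
1/(v((X(-4) + 5)*(-12 - 9)) + 233) = 1/(0 + 233) = 1/233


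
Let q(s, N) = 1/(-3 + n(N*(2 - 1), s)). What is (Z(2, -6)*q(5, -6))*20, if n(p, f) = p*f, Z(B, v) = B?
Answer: -40/33 ≈ -1.2121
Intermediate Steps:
n(p, f) = f*p
q(s, N) = 1/(-3 + N*s) (q(s, N) = 1/(-3 + s*(N*(2 - 1))) = 1/(-3 + s*(N*1)) = 1/(-3 + s*N) = 1/(-3 + N*s))
(Z(2, -6)*q(5, -6))*20 = (2/(-3 - 6*5))*20 = (2/(-3 - 30))*20 = (2/(-33))*20 = (2*(-1/33))*20 = -2/33*20 = -40/33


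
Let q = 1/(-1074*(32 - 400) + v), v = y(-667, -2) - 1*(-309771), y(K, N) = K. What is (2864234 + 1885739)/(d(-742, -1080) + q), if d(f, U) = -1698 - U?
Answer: -3345576982928/435279647 ≈ -7686.0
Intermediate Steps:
v = 309104 (v = -667 - 1*(-309771) = -667 + 309771 = 309104)
q = 1/704336 (q = 1/(-1074*(32 - 400) + 309104) = 1/(-1074*(-368) + 309104) = 1/(395232 + 309104) = 1/704336 ≈ 1.4198e-6)
(2864234 + 1885739)/(d(-742, -1080) + q) = (2864234 + 1885739)/((-1698 - 1*(-1080)) + 1/704336) = 4749973/((-1698 + 1080) + 1/704336) = 4749973/(-618 + 1/704336) = 4749973/(-435279647/704336) = 4749973*(-704336/435279647) = -3345576982928/435279647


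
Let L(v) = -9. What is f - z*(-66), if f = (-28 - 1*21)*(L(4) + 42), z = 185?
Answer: 10593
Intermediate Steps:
f = -1617 (f = (-28 - 1*21)*(-9 + 42) = (-28 - 21)*33 = -49*33 = -1617)
f - z*(-66) = -1617 - 185*(-66) = -1617 - 1*(-12210) = -1617 + 12210 = 10593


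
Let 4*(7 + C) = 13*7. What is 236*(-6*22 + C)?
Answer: -27435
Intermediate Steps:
C = 63/4 (C = -7 + (13*7)/4 = -7 + (1/4)*91 = -7 + 91/4 = 63/4 ≈ 15.750)
236*(-6*22 + C) = 236*(-6*22 + 63/4) = 236*(-132 + 63/4) = 236*(-465/4) = -27435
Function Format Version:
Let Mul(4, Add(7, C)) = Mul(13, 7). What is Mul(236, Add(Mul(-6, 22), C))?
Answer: -27435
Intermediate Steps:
C = Rational(63, 4) (C = Add(-7, Mul(Rational(1, 4), Mul(13, 7))) = Add(-7, Mul(Rational(1, 4), 91)) = Add(-7, Rational(91, 4)) = Rational(63, 4) ≈ 15.750)
Mul(236, Add(Mul(-6, 22), C)) = Mul(236, Add(Mul(-6, 22), Rational(63, 4))) = Mul(236, Add(-132, Rational(63, 4))) = Mul(236, Rational(-465, 4)) = -27435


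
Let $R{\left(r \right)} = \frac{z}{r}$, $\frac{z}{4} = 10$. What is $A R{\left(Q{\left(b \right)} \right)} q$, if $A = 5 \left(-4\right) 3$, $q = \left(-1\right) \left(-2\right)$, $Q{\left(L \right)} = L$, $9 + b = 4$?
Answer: $960$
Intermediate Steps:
$b = -5$ ($b = -9 + 4 = -5$)
$z = 40$ ($z = 4 \cdot 10 = 40$)
$q = 2$
$R{\left(r \right)} = \frac{40}{r}$
$A = -60$ ($A = \left(-20\right) 3 = -60$)
$A R{\left(Q{\left(b \right)} \right)} q = - 60 \frac{40}{-5} \cdot 2 = - 60 \cdot 40 \left(- \frac{1}{5}\right) 2 = \left(-60\right) \left(-8\right) 2 = 480 \cdot 2 = 960$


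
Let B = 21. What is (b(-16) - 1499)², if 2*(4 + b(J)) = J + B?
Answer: 9006001/4 ≈ 2.2515e+6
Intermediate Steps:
b(J) = 13/2 + J/2 (b(J) = -4 + (J + 21)/2 = -4 + (21 + J)/2 = -4 + (21/2 + J/2) = 13/2 + J/2)
(b(-16) - 1499)² = ((13/2 + (½)*(-16)) - 1499)² = ((13/2 - 8) - 1499)² = (-3/2 - 1499)² = (-3001/2)² = 9006001/4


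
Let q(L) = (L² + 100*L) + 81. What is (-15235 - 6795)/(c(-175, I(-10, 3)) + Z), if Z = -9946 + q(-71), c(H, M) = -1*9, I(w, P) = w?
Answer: 22030/11933 ≈ 1.8461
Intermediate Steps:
q(L) = 81 + L² + 100*L
c(H, M) = -9
Z = -11924 (Z = -9946 + (81 + (-71)² + 100*(-71)) = -9946 + (81 + 5041 - 7100) = -9946 - 1978 = -11924)
(-15235 - 6795)/(c(-175, I(-10, 3)) + Z) = (-15235 - 6795)/(-9 - 11924) = -22030/(-11933) = -22030*(-1/11933) = 22030/11933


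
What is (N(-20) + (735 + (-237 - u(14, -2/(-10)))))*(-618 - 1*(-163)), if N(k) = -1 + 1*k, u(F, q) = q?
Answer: -216944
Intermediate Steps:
N(k) = -1 + k
(N(-20) + (735 + (-237 - u(14, -2/(-10)))))*(-618 - 1*(-163)) = ((-1 - 20) + (735 + (-237 - (-2)/(-10))))*(-618 - 1*(-163)) = (-21 + (735 + (-237 - (-2)*(-1)/10)))*(-618 + 163) = (-21 + (735 + (-237 - 1*⅕)))*(-455) = (-21 + (735 + (-237 - ⅕)))*(-455) = (-21 + (735 - 1186/5))*(-455) = (-21 + 2489/5)*(-455) = (2384/5)*(-455) = -216944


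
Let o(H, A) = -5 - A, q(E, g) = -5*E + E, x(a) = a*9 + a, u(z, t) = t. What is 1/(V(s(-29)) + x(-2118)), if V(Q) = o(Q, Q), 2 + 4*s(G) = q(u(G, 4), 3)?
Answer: -2/42361 ≈ -4.7213e-5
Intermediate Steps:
x(a) = 10*a (x(a) = 9*a + a = 10*a)
q(E, g) = -4*E
s(G) = -9/2 (s(G) = -½ + (-4*4)/4 = -½ + (¼)*(-16) = -½ - 4 = -9/2)
V(Q) = -5 - Q
1/(V(s(-29)) + x(-2118)) = 1/((-5 - 1*(-9/2)) + 10*(-2118)) = 1/((-5 + 9/2) - 21180) = 1/(-½ - 21180) = 1/(-42361/2) = -2/42361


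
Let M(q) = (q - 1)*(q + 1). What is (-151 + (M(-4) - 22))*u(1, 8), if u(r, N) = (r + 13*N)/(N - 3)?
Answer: -3318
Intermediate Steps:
M(q) = (1 + q)*(-1 + q) (M(q) = (-1 + q)*(1 + q) = (1 + q)*(-1 + q))
u(r, N) = (r + 13*N)/(-3 + N)
(-151 + (M(-4) - 22))*u(1, 8) = (-151 + ((-1 + (-4)²) - 22))*((1 + 13*8)/(-3 + 8)) = (-151 + ((-1 + 16) - 22))*((1 + 104)/5) = (-151 + (15 - 22))*((⅕)*105) = (-151 - 7)*21 = -158*21 = -3318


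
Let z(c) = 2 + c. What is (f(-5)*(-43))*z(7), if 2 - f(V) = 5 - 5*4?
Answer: -6579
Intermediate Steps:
f(V) = 17 (f(V) = 2 - (5 - 5*4) = 2 - (5 - 20) = 2 - 1*(-15) = 2 + 15 = 17)
(f(-5)*(-43))*z(7) = (17*(-43))*(2 + 7) = -731*9 = -6579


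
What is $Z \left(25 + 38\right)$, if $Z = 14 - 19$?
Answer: $-315$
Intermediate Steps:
$Z = -5$
$Z \left(25 + 38\right) = - 5 \left(25 + 38\right) = \left(-5\right) 63 = -315$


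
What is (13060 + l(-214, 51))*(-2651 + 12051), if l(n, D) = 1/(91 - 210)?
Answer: 14608906600/119 ≈ 1.2276e+8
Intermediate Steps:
l(n, D) = -1/119 (l(n, D) = 1/(-119) = -1/119)
(13060 + l(-214, 51))*(-2651 + 12051) = (13060 - 1/119)*(-2651 + 12051) = (1554139/119)*9400 = 14608906600/119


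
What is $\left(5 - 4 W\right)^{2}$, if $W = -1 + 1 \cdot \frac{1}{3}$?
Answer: $\frac{529}{9} \approx 58.778$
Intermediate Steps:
$W = - \frac{2}{3}$ ($W = -1 + 1 \cdot \frac{1}{3} = -1 + \frac{1}{3} = - \frac{2}{3} \approx -0.66667$)
$\left(5 - 4 W\right)^{2} = \left(5 - - \frac{8}{3}\right)^{2} = \left(5 + \frac{8}{3}\right)^{2} = \left(\frac{23}{3}\right)^{2} = \frac{529}{9}$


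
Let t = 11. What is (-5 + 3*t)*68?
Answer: 1904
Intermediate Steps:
(-5 + 3*t)*68 = (-5 + 3*11)*68 = (-5 + 33)*68 = 28*68 = 1904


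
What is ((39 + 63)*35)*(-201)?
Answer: -717570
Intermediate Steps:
((39 + 63)*35)*(-201) = (102*35)*(-201) = 3570*(-201) = -717570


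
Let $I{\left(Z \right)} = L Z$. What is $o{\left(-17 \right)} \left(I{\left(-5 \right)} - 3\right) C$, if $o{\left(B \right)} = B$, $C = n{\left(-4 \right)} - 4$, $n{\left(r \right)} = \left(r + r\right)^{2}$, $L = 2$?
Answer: $13260$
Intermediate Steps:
$n{\left(r \right)} = 4 r^{2}$ ($n{\left(r \right)} = \left(2 r\right)^{2} = 4 r^{2}$)
$I{\left(Z \right)} = 2 Z$
$C = 60$ ($C = 4 \left(-4\right)^{2} - 4 = 4 \cdot 16 - 4 = 64 - 4 = 60$)
$o{\left(-17 \right)} \left(I{\left(-5 \right)} - 3\right) C = - 17 \left(2 \left(-5\right) - 3\right) 60 = - 17 \left(-10 - 3\right) 60 = - 17 \left(\left(-13\right) 60\right) = \left(-17\right) \left(-780\right) = 13260$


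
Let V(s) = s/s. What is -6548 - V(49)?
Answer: -6549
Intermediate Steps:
V(s) = 1
-6548 - V(49) = -6548 - 1*1 = -6548 - 1 = -6549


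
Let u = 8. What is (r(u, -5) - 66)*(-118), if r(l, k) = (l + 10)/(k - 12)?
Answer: 134520/17 ≈ 7912.9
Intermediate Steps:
r(l, k) = (10 + l)/(-12 + k)
(r(u, -5) - 66)*(-118) = ((10 + 8)/(-12 - 5) - 66)*(-118) = (18/(-17) - 66)*(-118) = (-1/17*18 - 66)*(-118) = (-18/17 - 66)*(-118) = -1140/17*(-118) = 134520/17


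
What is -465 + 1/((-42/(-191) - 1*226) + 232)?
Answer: -552229/1188 ≈ -464.84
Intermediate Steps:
-465 + 1/((-42/(-191) - 1*226) + 232) = -465 + 1/((-42*(-1/191) - 226) + 232) = -465 + 1/((42/191 - 226) + 232) = -465 + 1/(-43124/191 + 232) = -465 + 1/(1188/191) = -465 + 191/1188 = -552229/1188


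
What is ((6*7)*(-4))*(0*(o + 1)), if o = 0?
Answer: 0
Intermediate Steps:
((6*7)*(-4))*(0*(o + 1)) = ((6*7)*(-4))*(0*(0 + 1)) = (42*(-4))*(0*1) = -168*0 = 0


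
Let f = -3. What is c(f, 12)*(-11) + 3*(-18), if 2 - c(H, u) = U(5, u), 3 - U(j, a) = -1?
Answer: -32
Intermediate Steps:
U(j, a) = 4 (U(j, a) = 3 - 1*(-1) = 3 + 1 = 4)
c(H, u) = -2 (c(H, u) = 2 - 1*4 = 2 - 4 = -2)
c(f, 12)*(-11) + 3*(-18) = -2*(-11) + 3*(-18) = 22 - 54 = -32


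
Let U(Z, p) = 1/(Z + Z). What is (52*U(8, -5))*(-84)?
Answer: -273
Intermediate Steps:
U(Z, p) = 1/(2*Z)
(52*U(8, -5))*(-84) = (52*((1/2)/8))*(-84) = (52*((1/2)*(1/8)))*(-84) = (52*(1/16))*(-84) = (13/4)*(-84) = -273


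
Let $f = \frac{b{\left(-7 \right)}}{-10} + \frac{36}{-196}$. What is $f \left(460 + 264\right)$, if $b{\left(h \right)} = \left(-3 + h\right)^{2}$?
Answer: $- \frac{361276}{49} \approx -7373.0$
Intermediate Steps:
$f = - \frac{499}{49}$ ($f = \frac{\left(-3 - 7\right)^{2}}{-10} + \frac{36}{-196} = \left(-10\right)^{2} \left(- \frac{1}{10}\right) + 36 \left(- \frac{1}{196}\right) = 100 \left(- \frac{1}{10}\right) - \frac{9}{49} = -10 - \frac{9}{49} = - \frac{499}{49} \approx -10.184$)
$f \left(460 + 264\right) = - \frac{499 \left(460 + 264\right)}{49} = \left(- \frac{499}{49}\right) 724 = - \frac{361276}{49}$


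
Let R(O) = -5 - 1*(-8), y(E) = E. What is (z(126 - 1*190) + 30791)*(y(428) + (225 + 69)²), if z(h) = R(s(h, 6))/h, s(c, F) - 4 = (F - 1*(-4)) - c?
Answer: 10698501409/4 ≈ 2.6746e+9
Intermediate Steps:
s(c, F) = 8 + F - c (s(c, F) = 4 + ((F - 1*(-4)) - c) = 4 + ((F + 4) - c) = 4 + ((4 + F) - c) = 4 + (4 + F - c) = 8 + F - c)
R(O) = 3 (R(O) = -5 + 8 = 3)
z(h) = 3/h
(z(126 - 1*190) + 30791)*(y(428) + (225 + 69)²) = (3/(126 - 1*190) + 30791)*(428 + (225 + 69)²) = (3/(126 - 190) + 30791)*(428 + 294²) = (3/(-64) + 30791)*(428 + 86436) = (3*(-1/64) + 30791)*86864 = (-3/64 + 30791)*86864 = (1970621/64)*86864 = 10698501409/4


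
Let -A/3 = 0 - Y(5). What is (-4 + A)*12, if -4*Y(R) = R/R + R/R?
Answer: -66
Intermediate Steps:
Y(R) = -½ (Y(R) = -(R/R + R/R)/4 = -(1 + 1)/4 = -¼*2 = -½)
A = -3/2 (A = -3*(0 - 1*(-½)) = -3*(0 + ½) = -3*½ = -3/2 ≈ -1.5000)
(-4 + A)*12 = (-4 - 3/2)*12 = -11/2*12 = -66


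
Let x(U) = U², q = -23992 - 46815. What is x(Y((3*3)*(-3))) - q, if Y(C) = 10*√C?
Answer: 68107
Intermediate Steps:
q = -70807
x(Y((3*3)*(-3))) - q = (10*√((3*3)*(-3)))² - 1*(-70807) = (10*√(9*(-3)))² + 70807 = (10*√(-27))² + 70807 = (10*(3*I*√3))² + 70807 = (30*I*√3)² + 70807 = -2700 + 70807 = 68107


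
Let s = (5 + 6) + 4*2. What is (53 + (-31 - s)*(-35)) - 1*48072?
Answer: -46269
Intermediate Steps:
s = 19 (s = 11 + 8 = 19)
(53 + (-31 - s)*(-35)) - 1*48072 = (53 + (-31 - 1*19)*(-35)) - 1*48072 = (53 + (-31 - 19)*(-35)) - 48072 = (53 - 50*(-35)) - 48072 = (53 + 1750) - 48072 = 1803 - 48072 = -46269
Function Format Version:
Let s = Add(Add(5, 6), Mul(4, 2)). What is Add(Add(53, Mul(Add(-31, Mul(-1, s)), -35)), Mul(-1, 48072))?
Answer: -46269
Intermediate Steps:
s = 19 (s = Add(11, 8) = 19)
Add(Add(53, Mul(Add(-31, Mul(-1, s)), -35)), Mul(-1, 48072)) = Add(Add(53, Mul(Add(-31, Mul(-1, 19)), -35)), Mul(-1, 48072)) = Add(Add(53, Mul(Add(-31, -19), -35)), -48072) = Add(Add(53, Mul(-50, -35)), -48072) = Add(Add(53, 1750), -48072) = Add(1803, -48072) = -46269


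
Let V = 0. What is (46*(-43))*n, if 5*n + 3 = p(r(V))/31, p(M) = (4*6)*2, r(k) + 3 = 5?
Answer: 17802/31 ≈ 574.26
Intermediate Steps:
r(k) = 2 (r(k) = -3 + 5 = 2)
p(M) = 48 (p(M) = 24*2 = 48)
n = -9/31 (n = -3/5 + (48/31)/5 = -3/5 + (48*(1/31))/5 = -3/5 + (1/5)*(48/31) = -3/5 + 48/155 = -9/31 ≈ -0.29032)
(46*(-43))*n = (46*(-43))*(-9/31) = -1978*(-9/31) = 17802/31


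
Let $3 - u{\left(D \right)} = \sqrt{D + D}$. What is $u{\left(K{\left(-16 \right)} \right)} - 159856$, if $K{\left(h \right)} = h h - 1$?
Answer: $-159853 - \sqrt{510} \approx -1.5988 \cdot 10^{5}$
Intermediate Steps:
$K{\left(h \right)} = -1 + h^{2}$ ($K{\left(h \right)} = h^{2} - 1 = -1 + h^{2}$)
$u{\left(D \right)} = 3 - \sqrt{2} \sqrt{D}$ ($u{\left(D \right)} = 3 - \sqrt{D + D} = 3 - \sqrt{2 D} = 3 - \sqrt{2} \sqrt{D}$)
$u{\left(K{\left(-16 \right)} \right)} - 159856 = \left(3 - \sqrt{2} \sqrt{-1 + \left(-16\right)^{2}}\right) - 159856 = \left(3 - \sqrt{2} \sqrt{-1 + 256}\right) - 159856 = \left(3 - \sqrt{2} \sqrt{255}\right) - 159856 = \left(3 - \sqrt{510}\right) - 159856 = -159853 - \sqrt{510}$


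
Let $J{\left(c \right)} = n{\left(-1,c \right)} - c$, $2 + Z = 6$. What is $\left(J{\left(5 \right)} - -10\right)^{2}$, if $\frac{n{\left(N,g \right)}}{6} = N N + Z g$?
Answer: $17161$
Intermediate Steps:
$Z = 4$ ($Z = -2 + 6 = 4$)
$n{\left(N,g \right)} = 6 N^{2} + 24 g$ ($n{\left(N,g \right)} = 6 \left(N N + 4 g\right) = 6 \left(N^{2} + 4 g\right) = 6 N^{2} + 24 g$)
$J{\left(c \right)} = 6 + 23 c$ ($J{\left(c \right)} = \left(6 \left(-1\right)^{2} + 24 c\right) - c = \left(6 \cdot 1 + 24 c\right) - c = \left(6 + 24 c\right) - c = 6 + 23 c$)
$\left(J{\left(5 \right)} - -10\right)^{2} = \left(\left(6 + 23 \cdot 5\right) - -10\right)^{2} = \left(\left(6 + 115\right) + 10\right)^{2} = \left(121 + 10\right)^{2} = 131^{2} = 17161$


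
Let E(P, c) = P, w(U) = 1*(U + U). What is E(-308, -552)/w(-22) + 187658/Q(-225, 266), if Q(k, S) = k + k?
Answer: -92254/225 ≈ -410.02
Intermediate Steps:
Q(k, S) = 2*k
w(U) = 2*U (w(U) = 1*(2*U) = 2*U)
E(-308, -552)/w(-22) + 187658/Q(-225, 266) = -308/(2*(-22)) + 187658/((2*(-225))) = -308/(-44) + 187658/(-450) = -308*(-1/44) + 187658*(-1/450) = 7 - 93829/225 = -92254/225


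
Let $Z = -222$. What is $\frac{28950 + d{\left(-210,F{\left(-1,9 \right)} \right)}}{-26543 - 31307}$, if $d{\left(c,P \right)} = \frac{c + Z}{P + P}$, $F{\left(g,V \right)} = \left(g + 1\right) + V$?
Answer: $- \frac{14463}{28925} \approx -0.50002$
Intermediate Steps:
$F{\left(g,V \right)} = 1 + V + g$ ($F{\left(g,V \right)} = \left(1 + g\right) + V = 1 + V + g$)
$d{\left(c,P \right)} = \frac{-222 + c}{2 P}$ ($d{\left(c,P \right)} = \frac{c - 222}{P + P} = \frac{-222 + c}{2 P}$)
$\frac{28950 + d{\left(-210,F{\left(-1,9 \right)} \right)}}{-26543 - 31307} = \frac{28950 + \frac{-222 - 210}{2 \left(1 + 9 - 1\right)}}{-26543 - 31307} = \frac{28950 + \frac{1}{2} \cdot \frac{1}{9} \left(-432\right)}{-57850} = \left(28950 + \frac{1}{2} \cdot \frac{1}{9} \left(-432\right)\right) \left(- \frac{1}{57850}\right) = \left(28950 - 24\right) \left(- \frac{1}{57850}\right) = 28926 \left(- \frac{1}{57850}\right) = - \frac{14463}{28925}$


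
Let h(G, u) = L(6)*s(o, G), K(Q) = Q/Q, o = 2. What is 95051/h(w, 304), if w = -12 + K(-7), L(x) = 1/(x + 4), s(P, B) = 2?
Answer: 475255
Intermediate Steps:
L(x) = 1/(4 + x)
K(Q) = 1
w = -11 (w = -12 + 1 = -11)
h(G, u) = 1/5 (h(G, u) = 2/(4 + 6) = 2/10 = (1/10)*2 = 1/5)
95051/h(w, 304) = 95051/(1/5) = 95051*5 = 475255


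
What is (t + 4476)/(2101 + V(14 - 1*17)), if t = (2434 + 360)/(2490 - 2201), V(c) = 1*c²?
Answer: 648179/304895 ≈ 2.1259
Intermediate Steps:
V(c) = c²
t = 2794/289 ≈ 9.6678
(t + 4476)/(2101 + V(14 - 1*17)) = (2794/289 + 4476)/(2101 + (14 - 1*17)²) = 1296358/(289*(2101 + (14 - 17)²)) = 1296358/(289*(2101 + (-3)²)) = 1296358/(289*(2101 + 9)) = (1296358/289)/2110 = (1296358/289)*(1/2110) = 648179/304895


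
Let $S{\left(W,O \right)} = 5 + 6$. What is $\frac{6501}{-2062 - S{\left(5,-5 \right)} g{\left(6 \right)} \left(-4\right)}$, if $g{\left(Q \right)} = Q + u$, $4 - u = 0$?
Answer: $- \frac{6501}{1622} \approx -4.008$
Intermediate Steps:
$u = 4$ ($u = 4 - 0 = 4 + 0 = 4$)
$S{\left(W,O \right)} = 11$
$g{\left(Q \right)} = 4 + Q$ ($g{\left(Q \right)} = Q + 4 = 4 + Q$)
$\frac{6501}{-2062 - S{\left(5,-5 \right)} g{\left(6 \right)} \left(-4\right)} = \frac{6501}{-2062 - 11 \left(4 + 6\right) \left(-4\right)} = \frac{6501}{-2062 - 11 \cdot 10 \left(-4\right)} = \frac{6501}{-2062 - 110 \left(-4\right)} = \frac{6501}{-2062 - -440} = \frac{6501}{-2062 + 440} = \frac{6501}{-1622} = 6501 \left(- \frac{1}{1622}\right) = - \frac{6501}{1622}$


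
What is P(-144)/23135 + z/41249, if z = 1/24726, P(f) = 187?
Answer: 190725581873/23595913376490 ≈ 0.0080830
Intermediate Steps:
z = 1/24726 ≈ 4.0443e-5
P(-144)/23135 + z/41249 = 187/23135 + (1/24726)/41249 = 187*(1/23135) + (1/24726)*(1/41249) = 187/23135 + 1/1019922774 = 190725581873/23595913376490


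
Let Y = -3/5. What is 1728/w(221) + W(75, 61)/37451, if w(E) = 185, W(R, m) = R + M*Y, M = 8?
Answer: 12945663/1385687 ≈ 9.3424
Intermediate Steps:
Y = -⅗ (Y = -3*⅕ = -⅗ ≈ -0.60000)
W(R, m) = -24/5 + R (W(R, m) = R + 8*(-⅗) = R - 24/5 = -24/5 + R)
1728/w(221) + W(75, 61)/37451 = 1728/185 + (-24/5 + 75)/37451 = 1728*(1/185) + (351/5)*(1/37451) = 1728/185 + 351/187255 = 12945663/1385687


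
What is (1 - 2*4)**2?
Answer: 49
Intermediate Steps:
(1 - 2*4)**2 = (1 - 8)**2 = (-7)**2 = 49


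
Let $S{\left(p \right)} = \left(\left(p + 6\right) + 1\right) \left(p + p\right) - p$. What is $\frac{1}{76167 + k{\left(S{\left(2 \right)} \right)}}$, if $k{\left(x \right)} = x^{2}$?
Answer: $\frac{1}{77323} \approx 1.2933 \cdot 10^{-5}$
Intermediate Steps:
$S{\left(p \right)} = - p + 2 p \left(7 + p\right)$ ($S{\left(p \right)} = \left(\left(6 + p\right) + 1\right) 2 p - p = \left(7 + p\right) 2 p - p = 2 p \left(7 + p\right) - p = - p + 2 p \left(7 + p\right)$)
$\frac{1}{76167 + k{\left(S{\left(2 \right)} \right)}} = \frac{1}{76167 + \left(2 \left(13 + 2 \cdot 2\right)\right)^{2}} = \frac{1}{76167 + \left(2 \left(13 + 4\right)\right)^{2}} = \frac{1}{76167 + \left(2 \cdot 17\right)^{2}} = \frac{1}{76167 + 34^{2}} = \frac{1}{76167 + 1156} = \frac{1}{77323}$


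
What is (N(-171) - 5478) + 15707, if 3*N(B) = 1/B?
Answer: 5247476/513 ≈ 10229.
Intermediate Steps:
N(B) = 1/(3*B)
(N(-171) - 5478) + 15707 = ((⅓)/(-171) - 5478) + 15707 = ((⅓)*(-1/171) - 5478) + 15707 = (-1/513 - 5478) + 15707 = -2810215/513 + 15707 = 5247476/513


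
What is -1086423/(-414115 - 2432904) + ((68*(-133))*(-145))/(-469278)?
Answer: -55580851097/23035230729 ≈ -2.4129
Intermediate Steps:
-1086423/(-414115 - 2432904) + ((68*(-133))*(-145))/(-469278) = -1086423/(-2847019) - 9044*(-145)*(-1/469278) = -1086423*(-1/2847019) + 1311380*(-1/469278) = 1086423/2847019 - 22610/8091 = -55580851097/23035230729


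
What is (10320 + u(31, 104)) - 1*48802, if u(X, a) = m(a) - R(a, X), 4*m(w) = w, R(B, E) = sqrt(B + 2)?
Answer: -38456 - sqrt(106) ≈ -38466.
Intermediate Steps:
R(B, E) = sqrt(2 + B)
m(w) = w/4
u(X, a) = -sqrt(2 + a) + a/4 (u(X, a) = a/4 - sqrt(2 + a) = -sqrt(2 + a) + a/4)
(10320 + u(31, 104)) - 1*48802 = (10320 + (-sqrt(2 + 104) + (1/4)*104)) - 1*48802 = (10320 + (-sqrt(106) + 26)) - 48802 = (10320 + (26 - sqrt(106))) - 48802 = (10346 - sqrt(106)) - 48802 = -38456 - sqrt(106)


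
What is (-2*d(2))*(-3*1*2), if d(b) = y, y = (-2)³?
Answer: -96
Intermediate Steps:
y = -8
d(b) = -8
(-2*d(2))*(-3*1*2) = (-2*(-8))*(-3*1*2) = 16*(-3*2) = 16*(-6) = -96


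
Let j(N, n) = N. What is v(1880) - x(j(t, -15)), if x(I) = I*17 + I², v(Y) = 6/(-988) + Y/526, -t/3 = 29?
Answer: -790761409/129922 ≈ -6086.4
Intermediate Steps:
t = -87 (t = -3*29 = -87)
v(Y) = -3/494 + Y/526 (v(Y) = 6*(-1/988) + Y*(1/526) = -3/494 + Y/526)
x(I) = I² + 17*I (x(I) = 17*I + I² = I² + 17*I)
v(1880) - x(j(t, -15)) = (-3/494 + (1/526)*1880) - (-87)*(17 - 87) = (-3/494 + 940/263) - (-87)*(-70) = 463571/129922 - 1*6090 = 463571/129922 - 6090 = -790761409/129922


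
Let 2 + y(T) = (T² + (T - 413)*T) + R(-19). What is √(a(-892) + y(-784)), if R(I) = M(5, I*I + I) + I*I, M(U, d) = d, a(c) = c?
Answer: √1552913 ≈ 1246.2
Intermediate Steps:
R(I) = I + 2*I² (R(I) = (I*I + I) + I*I = (I² + I) + I² = (I + I²) + I² = I + 2*I²)
y(T) = 701 + T² + T*(-413 + T) (y(T) = -2 + ((T² + (T - 413)*T) - 19*(1 + 2*(-19))) = -2 + ((T² + (-413 + T)*T) - 19*(1 - 38)) = -2 + ((T² + T*(-413 + T)) - 19*(-37)) = -2 + ((T² + T*(-413 + T)) + 703) = -2 + (703 + T² + T*(-413 + T)) = 701 + T² + T*(-413 + T))
√(a(-892) + y(-784)) = √(-892 + (701 - 413*(-784) + 2*(-784)²)) = √(-892 + (701 + 323792 + 2*614656)) = √(-892 + (701 + 323792 + 1229312)) = √(-892 + 1553805) = √1552913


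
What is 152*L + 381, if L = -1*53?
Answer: -7675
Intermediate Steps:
L = -53
152*L + 381 = 152*(-53) + 381 = -8056 + 381 = -7675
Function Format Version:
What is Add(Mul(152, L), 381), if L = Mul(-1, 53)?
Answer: -7675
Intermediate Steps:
L = -53
Add(Mul(152, L), 381) = Add(Mul(152, -53), 381) = Add(-8056, 381) = -7675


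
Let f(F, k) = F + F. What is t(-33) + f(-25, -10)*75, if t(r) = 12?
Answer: -3738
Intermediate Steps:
f(F, k) = 2*F
t(-33) + f(-25, -10)*75 = 12 + (2*(-25))*75 = 12 - 50*75 = 12 - 3750 = -3738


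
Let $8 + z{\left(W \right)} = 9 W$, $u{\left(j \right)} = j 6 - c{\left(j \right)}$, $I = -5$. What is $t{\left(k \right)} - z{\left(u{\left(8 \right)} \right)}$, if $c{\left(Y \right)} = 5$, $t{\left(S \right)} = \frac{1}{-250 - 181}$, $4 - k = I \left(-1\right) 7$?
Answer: $- \frac{163350}{431} \approx -379.0$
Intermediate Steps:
$k = -31$ ($k = 4 - \left(-5\right) \left(-1\right) 7 = 4 - 5 \cdot 7 = 4 - 35 = -31$)
$t{\left(S \right)} = - \frac{1}{431}$ ($t{\left(S \right)} = \frac{1}{-431} = - \frac{1}{431}$)
$u{\left(j \right)} = -5 + 6 j$ ($u{\left(j \right)} = j 6 - 5 = 6 j - 5 = -5 + 6 j$)
$z{\left(W \right)} = -8 + 9 W$
$t{\left(k \right)} - z{\left(u{\left(8 \right)} \right)} = - \frac{1}{431} - \left(-8 + 9 \left(-5 + 6 \cdot 8\right)\right) = - \frac{1}{431} - \left(-8 + 9 \left(-5 + 48\right)\right) = - \frac{1}{431} - \left(-8 + 9 \cdot 43\right) = - \frac{1}{431} - \left(-8 + 387\right) = - \frac{1}{431} - 379 = - \frac{163350}{431}$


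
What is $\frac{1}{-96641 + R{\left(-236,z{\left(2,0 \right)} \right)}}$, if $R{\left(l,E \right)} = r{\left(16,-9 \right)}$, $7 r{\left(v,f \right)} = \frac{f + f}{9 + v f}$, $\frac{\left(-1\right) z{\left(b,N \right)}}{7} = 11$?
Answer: $- \frac{105}{10147303} \approx -1.0348 \cdot 10^{-5}$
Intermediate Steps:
$z{\left(b,N \right)} = -77$ ($z{\left(b,N \right)} = \left(-7\right) 11 = -77$)
$r{\left(v,f \right)} = \frac{2 f}{7 \left(9 + f v\right)}$ ($r{\left(v,f \right)} = \frac{\left(f + f\right) \frac{1}{9 + v f}}{7} = \frac{2 f \frac{1}{9 + f v}}{7} = \frac{2 f}{7 \left(9 + f v\right)}$)
$R{\left(l,E \right)} = \frac{2}{105}$ ($R{\left(l,E \right)} = \frac{2}{7} \left(-9\right) \frac{1}{9 - 144} = \frac{2}{7} \left(-9\right) \frac{1}{-135} = \frac{2}{7} \left(-9\right) \left(- \frac{1}{135}\right) = \frac{2}{105}$)
$\frac{1}{-96641 + R{\left(-236,z{\left(2,0 \right)} \right)}} = \frac{1}{-96641 + \frac{2}{105}} = \frac{1}{- \frac{10147303}{105}} = - \frac{105}{10147303}$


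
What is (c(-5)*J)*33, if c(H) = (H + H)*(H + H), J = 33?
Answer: 108900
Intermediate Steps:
c(H) = 4*H**2 (c(H) = (2*H)*(2*H) = 4*H**2)
(c(-5)*J)*33 = ((4*(-5)**2)*33)*33 = ((4*25)*33)*33 = (100*33)*33 = 3300*33 = 108900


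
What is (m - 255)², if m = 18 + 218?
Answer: 361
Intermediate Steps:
m = 236
(m - 255)² = (236 - 255)² = (-19)² = 361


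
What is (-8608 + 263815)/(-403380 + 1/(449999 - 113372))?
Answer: -85909566789/135788599259 ≈ -0.63267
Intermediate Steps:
(-8608 + 263815)/(-403380 + 1/(449999 - 113372)) = 255207/(-403380 + 1/336627) = 255207/(-135788599259/336627) = 255207*(-336627/135788599259) = -85909566789/135788599259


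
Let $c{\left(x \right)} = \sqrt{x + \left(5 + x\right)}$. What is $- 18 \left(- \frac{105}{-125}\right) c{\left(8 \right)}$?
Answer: $- \frac{378 \sqrt{21}}{25} \approx -69.289$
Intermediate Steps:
$c{\left(x \right)} = \sqrt{5 + 2 x}$
$- 18 \left(- \frac{105}{-125}\right) c{\left(8 \right)} = - 18 \left(- \frac{105}{-125}\right) \sqrt{5 + 2 \cdot 8} = - 18 \left(\left(-105\right) \left(- \frac{1}{125}\right)\right) \sqrt{5 + 16} = \left(-18\right) \frac{21}{25} \sqrt{21} = - \frac{378 \sqrt{21}}{25}$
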